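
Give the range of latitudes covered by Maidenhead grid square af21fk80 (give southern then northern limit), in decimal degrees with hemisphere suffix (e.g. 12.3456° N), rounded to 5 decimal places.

38.58333° S, 38.57917° S

Field A=0, F=5: +0·20° lon, +5·10° lat → SW at lon -180°, lat -40°.
Square 2, 1: +2·2° lon, +1·1° lat → SW at lon -176°, lat -39°.
Subsquare f=5, k=10: +5·0.0833333° lon, +10·0.0416667° lat → SW at lon -175.583°, lat -38.5833°.
Extended square 8, 0: +8·0.00833333° lon, +0·0.00416667° lat → SW at lon -175.517°, lat -38.5833°.
Cell spans 0.00833333° lon × 0.00416667° lat.
south 38.58333° S, north 38.57917° S.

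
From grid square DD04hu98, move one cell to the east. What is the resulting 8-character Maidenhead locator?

DD04iu08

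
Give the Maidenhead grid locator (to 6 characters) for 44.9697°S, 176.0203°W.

AE15xa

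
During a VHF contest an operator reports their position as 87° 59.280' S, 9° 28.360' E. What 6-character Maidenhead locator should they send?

Offset from 180°W / 90°S: lon 189.4727°, lat 2.0120°.
Field: 189.4727/20 → 9 → J, 2.0120/10 → 0 → A; chars JA.
Square: 9.4727/2 → 4, 2.0120/1 → 2; chars 42.
Subsquare: 1.4727/0.0833333 → 17 → r, 0.0120/0.0416667 → 0 → a; chars ra.

JA42ra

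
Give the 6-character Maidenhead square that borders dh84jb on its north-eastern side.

Longitude subsquare j = 9; +1 → 10 = k.
Latitude subsquare b = 1; +1 → 2 = c.

DH84kc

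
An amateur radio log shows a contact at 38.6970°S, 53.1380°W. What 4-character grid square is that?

GF31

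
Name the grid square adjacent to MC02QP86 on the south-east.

Longitude extended square 8; +1 → 9.
Latitude extended square 6; −1 → 5.

MC02qp95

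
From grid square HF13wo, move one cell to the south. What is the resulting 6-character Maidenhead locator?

Latitude subsquare o = 14; −1 → 13 = n.
The longitude characters are unchanged.

HF13wn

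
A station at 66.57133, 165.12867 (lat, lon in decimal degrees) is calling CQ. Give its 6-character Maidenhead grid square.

Shift to the Maidenhead origin (180°W, 90°S): lon 345.1287, lat 156.5713.
Field: 345.1287/20 → 17 → R, 156.5713/10 → 15 → P; chars RP.
Square: 5.1287/2 → 2, 6.5713/1 → 6; chars 26.
Subsquare: 1.1287/0.0833333 → 13 → n, 0.5713/0.0416667 → 13 → n; chars nn.

RP26nn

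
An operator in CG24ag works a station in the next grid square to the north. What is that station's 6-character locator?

Latitude subsquare g = 6; +1 → 7 = h.
The longitude characters are unchanged.

CG24ah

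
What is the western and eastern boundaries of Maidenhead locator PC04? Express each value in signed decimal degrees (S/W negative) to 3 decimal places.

120.000, 122.000

Field P=15, C=2: +15·20° lon, +2·10° lat → SW at lon 120°, lat -70°.
Square 0, 4: +0·2° lon, +4·1° lat → SW at lon 120°, lat -66°.
Cell spans 2° lon × 1° lat.
west 120.000, east 122.000.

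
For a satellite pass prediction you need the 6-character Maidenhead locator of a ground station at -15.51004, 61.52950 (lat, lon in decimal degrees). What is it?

Offset from 180°W / 90°S: lon 241.5295°, lat 74.4900°.
Field: 241.5295/20 → 12 → M, 74.4900/10 → 7 → H; chars MH.
Square: 1.5295/2 → 0, 4.4900/1 → 4; chars 04.
Subsquare: 1.5295/0.0833333 → 18 → s, 0.4900/0.0416667 → 11 → l; chars sl.

MH04sl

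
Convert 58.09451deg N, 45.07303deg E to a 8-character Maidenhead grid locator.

LO28mc82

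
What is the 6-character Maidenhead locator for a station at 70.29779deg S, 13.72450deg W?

IB39dq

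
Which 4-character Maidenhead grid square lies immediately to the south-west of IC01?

HC90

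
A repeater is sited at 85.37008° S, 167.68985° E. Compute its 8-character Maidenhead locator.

RA34up21

Shift to the Maidenhead origin (180°W, 90°S): lon 347.68985, lat 4.62992.
Field: 347.68985/20 → 17 → R, 4.62992/10 → 0 → A; chars RA.
Square: 7.68985/2 → 3, 4.62992/1 → 4; chars 34.
Subsquare: 1.68985/0.0833333 → 20 → u, 0.62992/0.0416667 → 15 → p; chars up.
Extended square: 0.02318/0.00833333 → 2, 0.00492/0.00416667 → 1; chars 21.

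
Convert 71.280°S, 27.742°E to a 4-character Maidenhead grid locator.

KB38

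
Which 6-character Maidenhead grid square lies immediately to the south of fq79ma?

Latitude subsquare a = 0; −1 → -1, wraps to 23 = x, carry into square.
Latitude square 9; −1 → 8.
The longitude characters are unchanged.

FQ78mx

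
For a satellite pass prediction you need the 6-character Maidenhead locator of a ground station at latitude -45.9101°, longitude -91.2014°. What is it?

Add 180° to longitude and 90° to latitude: 88.7986, 44.0899.
Field: 88.7986/20 → 4 → E, 44.0899/10 → 4 → E; chars EE.
Square: 8.7986/2 → 4, 4.0899/1 → 4; chars 44.
Subsquare: 0.7986/0.0833333 → 9 → j, 0.0899/0.0416667 → 2 → c; chars jc.

EE44jc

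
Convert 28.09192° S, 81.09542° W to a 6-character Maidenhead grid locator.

EG91kv

Offset from 180°W / 90°S: lon 98.9046°, lat 61.9081°.
Field: lon ⌊98.9046/20⌋ = 4 → E; lat ⌊61.9081/10⌋ = 6 → G.
Square: lon ⌊18.9046/2⌋ = 9; lat ⌊1.9081/1⌋ = 1.
Subsquare: lon ⌊0.9046/0.0833333⌋ = 10 → k; lat ⌊0.9081/0.0416667⌋ = 21 → v.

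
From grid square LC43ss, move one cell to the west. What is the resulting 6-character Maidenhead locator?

LC43rs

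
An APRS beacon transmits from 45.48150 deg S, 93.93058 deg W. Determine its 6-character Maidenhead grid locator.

EE34am

Shift to the Maidenhead origin (180°W, 90°S): lon 86.0694, lat 44.5185.
Field: lon ⌊86.0694/20⌋ = 4 → E; lat ⌊44.5185/10⌋ = 4 → E.
Square: lon ⌊6.0694/2⌋ = 3; lat ⌊4.5185/1⌋ = 4.
Subsquare: lon ⌊0.0694/0.0833333⌋ = 0 → a; lat ⌊0.5185/0.0416667⌋ = 12 → m.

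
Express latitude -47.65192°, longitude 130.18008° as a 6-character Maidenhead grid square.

PE52ci

Shift to the Maidenhead origin (180°W, 90°S): lon 310.1801, lat 42.3481.
Field: lon ⌊310.1801/20⌋ = 15 → P; lat ⌊42.3481/10⌋ = 4 → E.
Square: lon ⌊10.1801/2⌋ = 5; lat ⌊2.3481/1⌋ = 2.
Subsquare: lon ⌊0.1801/0.0833333⌋ = 2 → c; lat ⌊0.3481/0.0416667⌋ = 8 → i.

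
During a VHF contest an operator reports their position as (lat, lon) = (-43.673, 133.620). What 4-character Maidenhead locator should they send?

Offset from 180°W / 90°S: lon 313.62°, lat 46.33°.
Field (20°×10°, letters A–R): lon ⌊313.62/20⌋ = 15 → P; lat ⌊46.33/10⌋ = 4 → E.
Square (2°×1°, digits 0–9): lon ⌊13.62/2⌋ = 6; lat ⌊6.33/1⌋ = 6.

PE66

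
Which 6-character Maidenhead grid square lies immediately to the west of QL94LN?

QL94kn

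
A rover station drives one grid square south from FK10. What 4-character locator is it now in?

Latitude square 0; −1 → -1, wraps to 9, carry into field.
Latitude field K = 10; −1 → 9 = J.
The longitude characters are unchanged.

FJ19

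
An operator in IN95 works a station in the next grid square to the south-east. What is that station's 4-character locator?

Longitude square 9; +1 → 10, wraps to 0, carry into field.
Longitude field I = 8; +1 → 9 = J.
Latitude square 5; −1 → 4.

JN04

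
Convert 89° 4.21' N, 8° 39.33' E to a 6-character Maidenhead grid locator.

JR49hb

Offset from 180°W / 90°S: lon 188.6555°, lat 179.0702°.
Field (20°×10°, letters A–R): 188.6555/20 → 9 → J, 179.0702/10 → 17 → R; chars JR.
Square (2°×1°, digits 0–9): 8.6555/2 → 4, 9.0702/1 → 9; chars 49.
Subsquare (5′×2.5′, letters a–x): 0.6555/0.0833333 → 7 → h, 0.0702/0.0416667 → 1 → b; chars hb.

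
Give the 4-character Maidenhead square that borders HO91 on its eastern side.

Longitude square 9; +1 → 10, wraps to 0, carry into field.
Longitude field H = 7; +1 → 8 = I.
The latitude characters are unchanged.

IO01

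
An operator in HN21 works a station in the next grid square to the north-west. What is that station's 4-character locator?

Longitude square 2; −1 → 1.
Latitude square 1; +1 → 2.

HN12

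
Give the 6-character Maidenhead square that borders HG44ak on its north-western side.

HG34xl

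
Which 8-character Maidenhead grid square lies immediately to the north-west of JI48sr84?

Longitude extended square 8; −1 → 7.
Latitude extended square 4; +1 → 5.

JI48sr75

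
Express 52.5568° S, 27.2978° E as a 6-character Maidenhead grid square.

KD37pk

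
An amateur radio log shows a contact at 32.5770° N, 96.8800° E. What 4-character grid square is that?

NM82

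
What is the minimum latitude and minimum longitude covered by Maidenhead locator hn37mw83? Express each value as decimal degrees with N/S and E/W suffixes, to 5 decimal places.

47.92917° N, 32.93333° W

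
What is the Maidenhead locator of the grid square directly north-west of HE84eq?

HE84dr

Longitude subsquare e = 4; −1 → 3 = d.
Latitude subsquare q = 16; +1 → 17 = r.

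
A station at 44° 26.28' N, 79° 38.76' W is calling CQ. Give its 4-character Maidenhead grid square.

Add 180° to longitude and 90° to latitude: 100.35, 134.44.
Field: lon ⌊100.35/20⌋ = 5 → F; lat ⌊134.44/10⌋ = 13 → N.
Square: lon ⌊0.35/2⌋ = 0; lat ⌊4.44/1⌋ = 4.

FN04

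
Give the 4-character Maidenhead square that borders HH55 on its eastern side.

HH65

Longitude square 5; +1 → 6.
The latitude characters are unchanged.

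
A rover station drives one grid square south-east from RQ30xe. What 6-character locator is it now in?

Longitude subsquare x = 23; +1 → 24, wraps to 0 = a, carry into square.
Longitude square 3; +1 → 4.
Latitude subsquare e = 4; −1 → 3 = d.

RQ40ad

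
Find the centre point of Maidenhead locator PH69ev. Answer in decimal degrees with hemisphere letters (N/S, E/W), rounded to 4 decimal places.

10.1042° S, 132.3750° E

Field P=15, H=7: +15·20° lon, +7·10° lat → SW at lon 120°, lat -20°.
Square 6, 9: +6·2° lon, +9·1° lat → SW at lon 132°, lat -11°.
Subsquare e=4, v=21: +4·0.0833333° lon, +21·0.0416667° lat → SW at lon 132.333°, lat -10.125°.
Cell spans 0.0833333° lon × 0.0416667° lat. Centre is SW corner plus half of each.
latitude 10.1042° S, longitude 132.3750° E.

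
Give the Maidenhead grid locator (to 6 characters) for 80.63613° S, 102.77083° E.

Offset from 180°W / 90°S: lon 282.7708°, lat 9.3639°.
Field: 282.7708/20 → 14 → O, 9.3639/10 → 0 → A; chars OA.
Square: 2.7708/2 → 1, 9.3639/1 → 9; chars 19.
Subsquare: 0.7708/0.0833333 → 9 → j, 0.3639/0.0416667 → 8 → i; chars ji.

OA19ji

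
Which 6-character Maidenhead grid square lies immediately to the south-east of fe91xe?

GE01ad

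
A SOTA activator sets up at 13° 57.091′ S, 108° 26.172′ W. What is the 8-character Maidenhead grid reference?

DH56sb71

Shift to the Maidenhead origin (180°W, 90°S): lon 71.56380, lat 76.04848.
Field (20°×10°, letters A–R): lon ⌊71.56380/20⌋ = 3 → D; lat ⌊76.04848/10⌋ = 7 → H.
Square (2°×1°, digits 0–9): lon ⌊11.56380/2⌋ = 5; lat ⌊6.04848/1⌋ = 6.
Subsquare (5′×2.5′, letters a–x): lon ⌊1.56380/0.0833333⌋ = 18 → s; lat ⌊0.04848/0.0416667⌋ = 1 → b.
Extended square (30″×15″, digits 0–9): lon ⌊0.06380/0.00833333⌋ = 7; lat ⌊0.00682/0.00416667⌋ = 1.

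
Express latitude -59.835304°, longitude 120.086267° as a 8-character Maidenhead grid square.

PD00bd09

Add 180° to longitude and 90° to latitude: 300.08627, 30.16470.
Field: lon ⌊300.08627/20⌋ = 15 → P; lat ⌊30.16470/10⌋ = 3 → D.
Square: lon ⌊0.08627/2⌋ = 0; lat ⌊0.16470/1⌋ = 0.
Subsquare: lon ⌊0.08627/0.0833333⌋ = 1 → b; lat ⌊0.16470/0.0416667⌋ = 3 → d.
Extended square: lon ⌊0.00293/0.00833333⌋ = 0; lat ⌊0.03970/0.00416667⌋ = 9.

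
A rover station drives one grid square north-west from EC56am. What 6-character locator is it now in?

EC46xn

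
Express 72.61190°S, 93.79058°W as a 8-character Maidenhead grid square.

Add 180° to longitude and 90° to latitude: 86.20942, 17.38810.
Field: 86.20942/20 → 4 → E, 17.38810/10 → 1 → B; chars EB.
Square: 6.20942/2 → 3, 7.38810/1 → 7; chars 37.
Subsquare: 0.20942/0.0833333 → 2 → c, 0.38810/0.0416667 → 9 → j; chars cj.
Extended square: 0.04275/0.00833333 → 5, 0.01310/0.00416667 → 3; chars 53.

EB37cj53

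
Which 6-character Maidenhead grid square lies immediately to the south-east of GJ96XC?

Longitude subsquare x = 23; +1 → 24, wraps to 0 = a, carry into square.
Longitude square 9; +1 → 10, wraps to 0, carry into field.
Longitude field G = 6; +1 → 7 = H.
Latitude subsquare c = 2; −1 → 1 = b.

HJ06ab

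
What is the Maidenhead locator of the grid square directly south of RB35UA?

Latitude subsquare a = 0; −1 → -1, wraps to 23 = x, carry into square.
Latitude square 5; −1 → 4.
The longitude characters are unchanged.

RB34ux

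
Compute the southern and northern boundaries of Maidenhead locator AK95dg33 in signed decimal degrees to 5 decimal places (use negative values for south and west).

Field A=0, K=10: +0·20° lon, +10·10° lat → SW at lon -180°, lat 10°.
Square 9, 5: +9·2° lon, +5·1° lat → SW at lon -162°, lat 15°.
Subsquare d=3, g=6: +3·0.0833333° lon, +6·0.0416667° lat → SW at lon -161.75°, lat 15.25°.
Extended square 3, 3: +3·0.00833333° lon, +3·0.00416667° lat → SW at lon -161.725°, lat 15.2625°.
Cell spans 0.00833333° lon × 0.00416667° lat.
south 15.26250, north 15.26667.

15.26250, 15.26667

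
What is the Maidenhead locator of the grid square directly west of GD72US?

Longitude subsquare u = 20; −1 → 19 = t.
The latitude characters are unchanged.

GD72ts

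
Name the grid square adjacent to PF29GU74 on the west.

PF29gu64

Longitude extended square 7; −1 → 6.
The latitude characters are unchanged.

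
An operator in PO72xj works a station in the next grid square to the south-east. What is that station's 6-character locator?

PO82ai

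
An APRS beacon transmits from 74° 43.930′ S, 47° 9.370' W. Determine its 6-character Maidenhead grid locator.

GB65kg

Offset from 180°W / 90°S: lon 132.8438°, lat 15.2678°.
Field (20°×10°, letters A–R): lon ⌊132.8438/20⌋ = 6 → G; lat ⌊15.2678/10⌋ = 1 → B.
Square (2°×1°, digits 0–9): lon ⌊12.8438/2⌋ = 6; lat ⌊5.2678/1⌋ = 5.
Subsquare (5′×2.5′, letters a–x): lon ⌊0.8438/0.0833333⌋ = 10 → k; lat ⌊0.2678/0.0416667⌋ = 6 → g.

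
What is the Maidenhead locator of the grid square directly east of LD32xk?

Longitude subsquare x = 23; +1 → 24, wraps to 0 = a, carry into square.
Longitude square 3; +1 → 4.
The latitude characters are unchanged.

LD42ak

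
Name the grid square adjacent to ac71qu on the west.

Longitude subsquare q = 16; −1 → 15 = p.
The latitude characters are unchanged.

AC71pu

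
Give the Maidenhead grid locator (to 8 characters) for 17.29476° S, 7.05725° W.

Add 180° to longitude and 90° to latitude: 172.94275, 72.70524.
Field: 172.94275/20 → 8 → I, 72.70524/10 → 7 → H; chars IH.
Square: 12.94275/2 → 6, 2.70524/1 → 2; chars 62.
Subsquare: 0.94275/0.0833333 → 11 → l, 0.70524/0.0416667 → 16 → q; chars lq.
Extended square: 0.02608/0.00833333 → 3, 0.03857/0.00416667 → 9; chars 39.

IH62lq39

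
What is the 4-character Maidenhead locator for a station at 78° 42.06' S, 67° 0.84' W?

FB61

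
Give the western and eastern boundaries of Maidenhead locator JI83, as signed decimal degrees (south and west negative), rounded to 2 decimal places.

16.00, 18.00

Field J=9, I=8: +9·20° lon, +8·10° lat → SW at lon 0°, lat -10°.
Square 8, 3: +8·2° lon, +3·1° lat → SW at lon 16°, lat -7°.
Cell spans 2° lon × 1° lat.
west 16.00, east 18.00.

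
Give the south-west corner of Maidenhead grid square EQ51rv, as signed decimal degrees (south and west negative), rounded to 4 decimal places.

71.8750, -88.5833

Field E=4, Q=16: +4·20° lon, +16·10° lat → SW at lon -100°, lat 70°.
Square 5, 1: +5·2° lon, +1·1° lat → SW at lon -90°, lat 71°.
Subsquare r=17, v=21: +17·0.0833333° lon, +21·0.0416667° lat → SW at lon -88.5833°, lat 71.875°.
latitude 71.8750, longitude -88.5833.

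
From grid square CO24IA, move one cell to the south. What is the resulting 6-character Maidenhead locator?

Latitude subsquare a = 0; −1 → -1, wraps to 23 = x, carry into square.
Latitude square 4; −1 → 3.
The longitude characters are unchanged.

CO23ix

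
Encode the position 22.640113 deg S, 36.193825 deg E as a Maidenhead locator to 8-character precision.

KG87ci36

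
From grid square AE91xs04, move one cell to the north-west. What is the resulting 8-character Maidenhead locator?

Longitude extended square 0; −1 → -1, wraps to 9, carry into subsquare.
Longitude subsquare x = 23; −1 → 22 = w.
Latitude extended square 4; +1 → 5.

AE91ws95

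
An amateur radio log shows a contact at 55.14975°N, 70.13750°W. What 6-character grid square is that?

FO45wd

Shift to the Maidenhead origin (180°W, 90°S): lon 109.8625, lat 145.1497.
Field (20°×10°, letters A–R): 109.8625/20 → 5 → F, 145.1497/10 → 14 → O; chars FO.
Square (2°×1°, digits 0–9): 9.8625/2 → 4, 5.1497/1 → 5; chars 45.
Subsquare (5′×2.5′, letters a–x): 1.8625/0.0833333 → 22 → w, 0.1497/0.0416667 → 3 → d; chars wd.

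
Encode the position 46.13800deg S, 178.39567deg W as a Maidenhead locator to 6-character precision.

Shift to the Maidenhead origin (180°W, 90°S): lon 1.6043, lat 43.8620.
Field: lon ⌊1.6043/20⌋ = 0 → A; lat ⌊43.8620/10⌋ = 4 → E.
Square: lon ⌊1.6043/2⌋ = 0; lat ⌊3.8620/1⌋ = 3.
Subsquare: lon ⌊1.6043/0.0833333⌋ = 19 → t; lat ⌊0.8620/0.0416667⌋ = 20 → u.

AE03tu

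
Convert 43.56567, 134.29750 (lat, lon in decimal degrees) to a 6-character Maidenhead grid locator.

Offset from 180°W / 90°S: lon 314.2975°, lat 133.5657°.
Field (20°×10°, letters A–R): 314.2975/20 → 15 → P, 133.5657/10 → 13 → N; chars PN.
Square (2°×1°, digits 0–9): 14.2975/2 → 7, 3.5657/1 → 3; chars 73.
Subsquare (5′×2.5′, letters a–x): 0.2975/0.0833333 → 3 → d, 0.5657/0.0416667 → 13 → n; chars dn.

PN73dn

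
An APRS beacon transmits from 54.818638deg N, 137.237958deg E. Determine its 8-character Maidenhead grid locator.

Shift to the Maidenhead origin (180°W, 90°S): lon 317.23796, lat 144.81864.
Field: lon ⌊317.23796/20⌋ = 15 → P; lat ⌊144.81864/10⌋ = 14 → O.
Square: lon ⌊17.23796/2⌋ = 8; lat ⌊4.81864/1⌋ = 4.
Subsquare: lon ⌊1.23796/0.0833333⌋ = 14 → o; lat ⌊0.81864/0.0416667⌋ = 19 → t.
Extended square: lon ⌊0.07129/0.00833333⌋ = 8; lat ⌊0.02697/0.00416667⌋ = 6.

PO84ot86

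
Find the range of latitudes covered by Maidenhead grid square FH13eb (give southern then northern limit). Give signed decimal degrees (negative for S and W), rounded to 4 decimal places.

-16.9583, -16.9167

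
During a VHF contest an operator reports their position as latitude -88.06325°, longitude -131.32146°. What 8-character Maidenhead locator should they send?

CA41iw14

Add 180° to longitude and 90° to latitude: 48.67854, 1.93675.
Field: lon ⌊48.67854/20⌋ = 2 → C; lat ⌊1.93675/10⌋ = 0 → A.
Square: lon ⌊8.67854/2⌋ = 4; lat ⌊1.93675/1⌋ = 1.
Subsquare: lon ⌊0.67854/0.0833333⌋ = 8 → i; lat ⌊0.93675/0.0416667⌋ = 22 → w.
Extended square: lon ⌊0.01187/0.00833333⌋ = 1; lat ⌊0.02008/0.00416667⌋ = 4.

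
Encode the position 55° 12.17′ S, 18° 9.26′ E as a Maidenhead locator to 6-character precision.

JD94bt

Shift to the Maidenhead origin (180°W, 90°S): lon 198.1543, lat 34.7972.
Field: lon ⌊198.1543/20⌋ = 9 → J; lat ⌊34.7972/10⌋ = 3 → D.
Square: lon ⌊18.1543/2⌋ = 9; lat ⌊4.7972/1⌋ = 4.
Subsquare: lon ⌊0.1543/0.0833333⌋ = 1 → b; lat ⌊0.7972/0.0416667⌋ = 19 → t.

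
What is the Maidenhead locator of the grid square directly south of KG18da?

KG17dx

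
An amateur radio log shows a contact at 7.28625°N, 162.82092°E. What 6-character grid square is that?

RJ17jg

Offset from 180°W / 90°S: lon 342.8209°, lat 97.2862°.
Field: lon ⌊342.8209/20⌋ = 17 → R; lat ⌊97.2862/10⌋ = 9 → J.
Square: lon ⌊2.8209/2⌋ = 1; lat ⌊7.2862/1⌋ = 7.
Subsquare: lon ⌊0.8209/0.0833333⌋ = 9 → j; lat ⌊0.2862/0.0416667⌋ = 6 → g.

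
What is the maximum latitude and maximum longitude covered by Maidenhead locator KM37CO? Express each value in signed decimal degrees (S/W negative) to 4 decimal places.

37.6250, 26.2500

Field K=10, M=12: +10·20° lon, +12·10° lat → SW at lon 20°, lat 30°.
Square 3, 7: +3·2° lon, +7·1° lat → SW at lon 26°, lat 37°.
Subsquare c=2, o=14: +2·0.0833333° lon, +14·0.0416667° lat → SW at lon 26.1667°, lat 37.5833°.
Cell spans 0.0833333° lon × 0.0416667° lat. NE corner is SW corner plus one full cell.
latitude 37.6250, longitude 26.2500.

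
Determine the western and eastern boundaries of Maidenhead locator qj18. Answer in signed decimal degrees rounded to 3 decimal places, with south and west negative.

Field Q=16, J=9: +16·20° lon, +9·10° lat → SW at lon 140°, lat 0°.
Square 1, 8: +1·2° lon, +8·1° lat → SW at lon 142°, lat 8°.
Cell spans 2° lon × 1° lat.
west 142.000, east 144.000.

142.000, 144.000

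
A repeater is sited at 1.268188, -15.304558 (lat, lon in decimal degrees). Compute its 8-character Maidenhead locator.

IJ21ig34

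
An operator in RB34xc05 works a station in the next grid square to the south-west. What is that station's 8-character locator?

RB34wc94

Longitude extended square 0; −1 → -1, wraps to 9, carry into subsquare.
Longitude subsquare x = 23; −1 → 22 = w.
Latitude extended square 5; −1 → 4.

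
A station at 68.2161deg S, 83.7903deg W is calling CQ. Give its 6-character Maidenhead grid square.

Offset from 180°W / 90°S: lon 96.2097°, lat 21.7839°.
Field: lon ⌊96.2097/20⌋ = 4 → E; lat ⌊21.7839/10⌋ = 2 → C.
Square: lon ⌊16.2097/2⌋ = 8; lat ⌊1.7839/1⌋ = 1.
Subsquare: lon ⌊0.2097/0.0833333⌋ = 2 → c; lat ⌊0.7839/0.0416667⌋ = 18 → s.

EC81cs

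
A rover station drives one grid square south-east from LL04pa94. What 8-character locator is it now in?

Longitude extended square 9; +1 → 10, wraps to 0, carry into subsquare.
Longitude subsquare p = 15; +1 → 16 = q.
Latitude extended square 4; −1 → 3.

LL04qa03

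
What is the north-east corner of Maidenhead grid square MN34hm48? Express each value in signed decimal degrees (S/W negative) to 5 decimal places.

44.53750, 66.62500

Field M=12, N=13: +12·20° lon, +13·10° lat → SW at lon 60°, lat 40°.
Square 3, 4: +3·2° lon, +4·1° lat → SW at lon 66°, lat 44°.
Subsquare h=7, m=12: +7·0.0833333° lon, +12·0.0416667° lat → SW at lon 66.5833°, lat 44.5°.
Extended square 4, 8: +4·0.00833333° lon, +8·0.00416667° lat → SW at lon 66.6167°, lat 44.5333°.
Cell spans 0.00833333° lon × 0.00416667° lat. NE corner is SW corner plus one full cell.
latitude 44.53750, longitude 66.62500.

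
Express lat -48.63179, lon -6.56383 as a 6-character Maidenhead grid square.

Shift to the Maidenhead origin (180°W, 90°S): lon 173.4362, lat 41.3682.
Field: lon ⌊173.4362/20⌋ = 8 → I; lat ⌊41.3682/10⌋ = 4 → E.
Square: lon ⌊13.4362/2⌋ = 6; lat ⌊1.3682/1⌋ = 1.
Subsquare: lon ⌊1.4362/0.0833333⌋ = 17 → r; lat ⌊0.3682/0.0416667⌋ = 8 → i.

IE61ri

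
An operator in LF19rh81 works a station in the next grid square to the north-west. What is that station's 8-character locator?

Longitude extended square 8; −1 → 7.
Latitude extended square 1; +1 → 2.

LF19rh72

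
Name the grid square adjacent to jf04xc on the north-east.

JF14ad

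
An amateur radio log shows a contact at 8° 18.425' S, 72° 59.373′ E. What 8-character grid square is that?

Shift to the Maidenhead origin (180°W, 90°S): lon 252.98955, lat 81.69292.
Field (20°×10°, letters A–R): lon ⌊252.98955/20⌋ = 12 → M; lat ⌊81.69292/10⌋ = 8 → I.
Square (2°×1°, digits 0–9): lon ⌊12.98955/2⌋ = 6; lat ⌊1.69292/1⌋ = 1.
Subsquare (5′×2.5′, letters a–x): lon ⌊0.98955/0.0833333⌋ = 11 → l; lat ⌊0.69292/0.0416667⌋ = 16 → q.
Extended square (30″×15″, digits 0–9): lon ⌊0.07288/0.00833333⌋ = 8; lat ⌊0.02625/0.00416667⌋ = 6.

MI61lq86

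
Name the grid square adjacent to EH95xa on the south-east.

FH04ax

Longitude subsquare x = 23; +1 → 24, wraps to 0 = a, carry into square.
Longitude square 9; +1 → 10, wraps to 0, carry into field.
Longitude field E = 4; +1 → 5 = F.
Latitude subsquare a = 0; −1 → -1, wraps to 23 = x, carry into square.
Latitude square 5; −1 → 4.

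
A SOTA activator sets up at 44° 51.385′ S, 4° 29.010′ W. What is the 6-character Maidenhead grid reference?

Shift to the Maidenhead origin (180°W, 90°S): lon 175.5165, lat 45.1436.
Field (20°×10°, letters A–R): 175.5165/20 → 8 → I, 45.1436/10 → 4 → E; chars IE.
Square (2°×1°, digits 0–9): 15.5165/2 → 7, 5.1436/1 → 5; chars 75.
Subsquare (5′×2.5′, letters a–x): 1.5165/0.0833333 → 18 → s, 0.1436/0.0416667 → 3 → d; chars sd.

IE75sd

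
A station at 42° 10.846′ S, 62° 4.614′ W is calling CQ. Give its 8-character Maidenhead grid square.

FE87xt06

Offset from 180°W / 90°S: lon 117.92310°, lat 47.81923°.
Field: 117.92310/20 → 5 → F, 47.81923/10 → 4 → E; chars FE.
Square: 17.92310/2 → 8, 7.81923/1 → 7; chars 87.
Subsquare: 1.92310/0.0833333 → 23 → x, 0.81923/0.0416667 → 19 → t; chars xt.
Extended square: 0.00643/0.00833333 → 0, 0.02757/0.00416667 → 6; chars 06.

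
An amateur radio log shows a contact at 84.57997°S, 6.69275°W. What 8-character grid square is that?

IA65pk60

Shift to the Maidenhead origin (180°W, 90°S): lon 173.30725, lat 5.42003.
Field: 173.30725/20 → 8 → I, 5.42003/10 → 0 → A; chars IA.
Square: 13.30725/2 → 6, 5.42003/1 → 5; chars 65.
Subsquare: 1.30725/0.0833333 → 15 → p, 0.42003/0.0416667 → 10 → k; chars pk.
Extended square: 0.05725/0.00833333 → 6, 0.00336/0.00416667 → 0; chars 60.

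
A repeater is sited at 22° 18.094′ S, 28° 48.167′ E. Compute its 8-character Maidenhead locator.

Shift to the Maidenhead origin (180°W, 90°S): lon 208.80278, lat 67.69843.
Field: 208.80278/20 → 10 → K, 67.69843/10 → 6 → G; chars KG.
Square: 8.80278/2 → 4, 7.69843/1 → 7; chars 47.
Subsquare: 0.80278/0.0833333 → 9 → j, 0.69843/0.0416667 → 16 → q; chars jq.
Extended square: 0.05278/0.00833333 → 6, 0.03177/0.00416667 → 7; chars 67.

KG47jq67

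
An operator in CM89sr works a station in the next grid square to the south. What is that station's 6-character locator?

CM89sq

Latitude subsquare r = 17; −1 → 16 = q.
The longitude characters are unchanged.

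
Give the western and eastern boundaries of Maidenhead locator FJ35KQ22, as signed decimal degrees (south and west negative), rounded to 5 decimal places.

-73.15000, -73.14167

Field F=5, J=9: +5·20° lon, +9·10° lat → SW at lon -80°, lat 0°.
Square 3, 5: +3·2° lon, +5·1° lat → SW at lon -74°, lat 5°.
Subsquare k=10, q=16: +10·0.0833333° lon, +16·0.0416667° lat → SW at lon -73.1667°, lat 5.66667°.
Extended square 2, 2: +2·0.00833333° lon, +2·0.00416667° lat → SW at lon -73.15°, lat 5.675°.
Cell spans 0.00833333° lon × 0.00416667° lat.
west -73.15000, east -73.14167.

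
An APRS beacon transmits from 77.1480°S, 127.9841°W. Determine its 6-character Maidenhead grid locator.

CB62au

Shift to the Maidenhead origin (180°W, 90°S): lon 52.0159, lat 12.8520.
Field: 52.0159/20 → 2 → C, 12.8520/10 → 1 → B; chars CB.
Square: 12.0159/2 → 6, 2.8520/1 → 2; chars 62.
Subsquare: 0.0159/0.0833333 → 0 → a, 0.8520/0.0416667 → 20 → u; chars au.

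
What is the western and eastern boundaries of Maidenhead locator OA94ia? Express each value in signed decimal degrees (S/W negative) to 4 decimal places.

118.6667, 118.7500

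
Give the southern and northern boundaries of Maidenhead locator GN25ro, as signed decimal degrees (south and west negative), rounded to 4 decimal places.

45.5833, 45.6250

Field G=6, N=13: +6·20° lon, +13·10° lat → SW at lon -60°, lat 40°.
Square 2, 5: +2·2° lon, +5·1° lat → SW at lon -56°, lat 45°.
Subsquare r=17, o=14: +17·0.0833333° lon, +14·0.0416667° lat → SW at lon -54.5833°, lat 45.5833°.
Cell spans 0.0833333° lon × 0.0416667° lat.
south 45.5833, north 45.6250.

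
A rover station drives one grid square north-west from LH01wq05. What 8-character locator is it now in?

LH01vq96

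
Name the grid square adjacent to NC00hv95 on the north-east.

NC00iv06

Longitude extended square 9; +1 → 10, wraps to 0, carry into subsquare.
Longitude subsquare h = 7; +1 → 8 = i.
Latitude extended square 5; +1 → 6.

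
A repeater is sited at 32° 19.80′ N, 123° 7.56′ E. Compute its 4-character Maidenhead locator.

Shift to the Maidenhead origin (180°W, 90°S): lon 303.13, lat 122.33.
Field: lon ⌊303.13/20⌋ = 15 → P; lat ⌊122.33/10⌋ = 12 → M.
Square: lon ⌊3.13/2⌋ = 1; lat ⌊2.33/1⌋ = 2.

PM12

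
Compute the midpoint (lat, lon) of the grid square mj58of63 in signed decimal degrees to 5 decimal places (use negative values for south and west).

Field M=12, J=9: +12·20° lon, +9·10° lat → SW at lon 60°, lat 0°.
Square 5, 8: +5·2° lon, +8·1° lat → SW at lon 70°, lat 8°.
Subsquare o=14, f=5: +14·0.0833333° lon, +5·0.0416667° lat → SW at lon 71.1667°, lat 8.20833°.
Extended square 6, 3: +6·0.00833333° lon, +3·0.00416667° lat → SW at lon 71.2167°, lat 8.22083°.
Cell spans 0.00833333° lon × 0.00416667° lat. Centre is SW corner plus half of each.
latitude 8.22292, longitude 71.22083.

8.22292, 71.22083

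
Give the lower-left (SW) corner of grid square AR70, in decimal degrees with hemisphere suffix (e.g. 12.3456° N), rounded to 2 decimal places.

80.00° N, 166.00° W

Field A=0, R=17: +0·20° lon, +17·10° lat → SW at lon -180°, lat 80°.
Square 7, 0: +7·2° lon, +0·1° lat → SW at lon -166°, lat 80°.
latitude 80.00° N, longitude 166.00° W.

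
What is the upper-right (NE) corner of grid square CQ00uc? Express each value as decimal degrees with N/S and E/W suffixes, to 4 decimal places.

70.1250° N, 138.2500° W

Field C=2, Q=16: +2·20° lon, +16·10° lat → SW at lon -140°, lat 70°.
Square 0, 0: +0·2° lon, +0·1° lat → SW at lon -140°, lat 70°.
Subsquare u=20, c=2: +20·0.0833333° lon, +2·0.0416667° lat → SW at lon -138.333°, lat 70.0833°.
Cell spans 0.0833333° lon × 0.0416667° lat. NE corner is SW corner plus one full cell.
latitude 70.1250° N, longitude 138.2500° W.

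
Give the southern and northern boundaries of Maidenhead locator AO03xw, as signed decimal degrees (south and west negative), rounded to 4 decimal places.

Field A=0, O=14: +0·20° lon, +14·10° lat → SW at lon -180°, lat 50°.
Square 0, 3: +0·2° lon, +3·1° lat → SW at lon -180°, lat 53°.
Subsquare x=23, w=22: +23·0.0833333° lon, +22·0.0416667° lat → SW at lon -178.083°, lat 53.9167°.
Cell spans 0.0833333° lon × 0.0416667° lat.
south 53.9167, north 53.9583.

53.9167, 53.9583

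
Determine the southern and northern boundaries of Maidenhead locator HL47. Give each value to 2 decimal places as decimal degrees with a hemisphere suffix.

27.00° N, 28.00° N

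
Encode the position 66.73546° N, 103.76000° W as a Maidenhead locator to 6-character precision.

DP86cr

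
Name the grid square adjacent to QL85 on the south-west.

Longitude square 8; −1 → 7.
Latitude square 5; −1 → 4.

QL74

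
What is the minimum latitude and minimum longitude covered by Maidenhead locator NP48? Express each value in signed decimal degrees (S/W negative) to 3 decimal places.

68.000, 88.000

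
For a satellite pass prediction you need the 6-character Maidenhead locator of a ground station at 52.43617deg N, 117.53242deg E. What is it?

OO82sk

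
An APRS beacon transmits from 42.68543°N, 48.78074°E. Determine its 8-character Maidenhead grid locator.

Shift to the Maidenhead origin (180°W, 90°S): lon 228.78074, lat 132.68543.
Field: lon ⌊228.78074/20⌋ = 11 → L; lat ⌊132.68543/10⌋ = 13 → N.
Square: lon ⌊8.78074/2⌋ = 4; lat ⌊2.68543/1⌋ = 2.
Subsquare: lon ⌊0.78074/0.0833333⌋ = 9 → j; lat ⌊0.68543/0.0416667⌋ = 16 → q.
Extended square: lon ⌊0.03074/0.00833333⌋ = 3; lat ⌊0.01876/0.00416667⌋ = 4.

LN42jq34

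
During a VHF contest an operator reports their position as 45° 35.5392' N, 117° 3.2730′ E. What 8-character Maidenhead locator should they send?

ON85mo62

Add 180° to longitude and 90° to latitude: 297.05455, 135.59232.
Field: lon ⌊297.05455/20⌋ = 14 → O; lat ⌊135.59232/10⌋ = 13 → N.
Square: lon ⌊17.05455/2⌋ = 8; lat ⌊5.59232/1⌋ = 5.
Subsquare: lon ⌊1.05455/0.0833333⌋ = 12 → m; lat ⌊0.59232/0.0416667⌋ = 14 → o.
Extended square: lon ⌊0.05455/0.00833333⌋ = 6; lat ⌊0.00899/0.00416667⌋ = 2.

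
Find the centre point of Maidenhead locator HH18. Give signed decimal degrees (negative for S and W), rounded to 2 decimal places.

Field H=7, H=7: +7·20° lon, +7·10° lat → SW at lon -40°, lat -20°.
Square 1, 8: +1·2° lon, +8·1° lat → SW at lon -38°, lat -12°.
Cell spans 2° lon × 1° lat. Centre is SW corner plus half of each.
latitude -11.50, longitude -37.00.

-11.50, -37.00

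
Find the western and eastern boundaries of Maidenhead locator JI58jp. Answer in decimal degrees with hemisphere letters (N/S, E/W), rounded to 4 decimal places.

10.7500° E, 10.8333° E

Field J=9, I=8: +9·20° lon, +8·10° lat → SW at lon 0°, lat -10°.
Square 5, 8: +5·2° lon, +8·1° lat → SW at lon 10°, lat -2°.
Subsquare j=9, p=15: +9·0.0833333° lon, +15·0.0416667° lat → SW at lon 10.75°, lat -1.375°.
Cell spans 0.0833333° lon × 0.0416667° lat.
west 10.7500° E, east 10.8333° E.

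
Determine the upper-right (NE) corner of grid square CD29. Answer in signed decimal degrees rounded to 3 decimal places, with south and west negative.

-50.000, -134.000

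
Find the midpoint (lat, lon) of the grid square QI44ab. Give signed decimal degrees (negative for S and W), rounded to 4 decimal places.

Field Q=16, I=8: +16·20° lon, +8·10° lat → SW at lon 140°, lat -10°.
Square 4, 4: +4·2° lon, +4·1° lat → SW at lon 148°, lat -6°.
Subsquare a=0, b=1: +0·0.0833333° lon, +1·0.0416667° lat → SW at lon 148°, lat -5.95833°.
Cell spans 0.0833333° lon × 0.0416667° lat. Centre is SW corner plus half of each.
latitude -5.9375, longitude 148.0417.

-5.9375, 148.0417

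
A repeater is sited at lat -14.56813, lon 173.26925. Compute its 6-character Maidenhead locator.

RH65pk

Add 180° to longitude and 90° to latitude: 353.2692, 75.4319.
Field: lon ⌊353.2692/20⌋ = 17 → R; lat ⌊75.4319/10⌋ = 7 → H.
Square: lon ⌊13.2692/2⌋ = 6; lat ⌊5.4319/1⌋ = 5.
Subsquare: lon ⌊1.2692/0.0833333⌋ = 15 → p; lat ⌊0.4319/0.0416667⌋ = 10 → k.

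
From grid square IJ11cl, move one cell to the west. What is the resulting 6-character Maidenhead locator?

IJ11bl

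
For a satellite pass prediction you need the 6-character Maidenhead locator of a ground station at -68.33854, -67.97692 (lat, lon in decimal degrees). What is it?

FC61ap

Shift to the Maidenhead origin (180°W, 90°S): lon 112.0231, lat 21.6615.
Field (20°×10°, letters A–R): lon ⌊112.0231/20⌋ = 5 → F; lat ⌊21.6615/10⌋ = 2 → C.
Square (2°×1°, digits 0–9): lon ⌊12.0231/2⌋ = 6; lat ⌊1.6615/1⌋ = 1.
Subsquare (5′×2.5′, letters a–x): lon ⌊0.0231/0.0833333⌋ = 0 → a; lat ⌊0.6615/0.0416667⌋ = 15 → p.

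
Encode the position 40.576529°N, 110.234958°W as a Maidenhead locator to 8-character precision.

DN40vn18

Shift to the Maidenhead origin (180°W, 90°S): lon 69.76504, lat 130.57653.
Field: lon ⌊69.76504/20⌋ = 3 → D; lat ⌊130.57653/10⌋ = 13 → N.
Square: lon ⌊9.76504/2⌋ = 4; lat ⌊0.57653/1⌋ = 0.
Subsquare: lon ⌊1.76504/0.0833333⌋ = 21 → v; lat ⌊0.57653/0.0416667⌋ = 13 → n.
Extended square: lon ⌊0.01504/0.00833333⌋ = 1; lat ⌊0.03486/0.00416667⌋ = 8.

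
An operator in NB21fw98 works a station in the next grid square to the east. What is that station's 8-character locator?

NB21gw08

Longitude extended square 9; +1 → 10, wraps to 0, carry into subsquare.
Longitude subsquare f = 5; +1 → 6 = g.
The latitude characters are unchanged.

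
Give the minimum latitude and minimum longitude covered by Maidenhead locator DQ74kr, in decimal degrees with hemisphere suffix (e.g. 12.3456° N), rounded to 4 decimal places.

74.7083° N, 105.1667° W

Field D=3, Q=16: +3·20° lon, +16·10° lat → SW at lon -120°, lat 70°.
Square 7, 4: +7·2° lon, +4·1° lat → SW at lon -106°, lat 74°.
Subsquare k=10, r=17: +10·0.0833333° lon, +17·0.0416667° lat → SW at lon -105.167°, lat 74.7083°.
latitude 74.7083° N, longitude 105.1667° W.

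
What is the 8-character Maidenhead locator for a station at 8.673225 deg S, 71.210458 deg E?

Offset from 180°W / 90°S: lon 251.21046°, lat 81.32677°.
Field: lon ⌊251.21046/20⌋ = 12 → M; lat ⌊81.32677/10⌋ = 8 → I.
Square: lon ⌊11.21046/2⌋ = 5; lat ⌊1.32677/1⌋ = 1.
Subsquare: lon ⌊1.21046/0.0833333⌋ = 14 → o; lat ⌊0.32677/0.0416667⌋ = 7 → h.
Extended square: lon ⌊0.04379/0.00833333⌋ = 5; lat ⌊0.03511/0.00416667⌋ = 8.

MI51oh58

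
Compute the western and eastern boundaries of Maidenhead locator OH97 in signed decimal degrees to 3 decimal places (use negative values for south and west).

118.000, 120.000

Field O=14, H=7: +14·20° lon, +7·10° lat → SW at lon 100°, lat -20°.
Square 9, 7: +9·2° lon, +7·1° lat → SW at lon 118°, lat -13°.
Cell spans 2° lon × 1° lat.
west 118.000, east 120.000.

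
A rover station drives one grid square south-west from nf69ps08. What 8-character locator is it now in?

Longitude extended square 0; −1 → -1, wraps to 9, carry into subsquare.
Longitude subsquare p = 15; −1 → 14 = o.
Latitude extended square 8; −1 → 7.

NF69os97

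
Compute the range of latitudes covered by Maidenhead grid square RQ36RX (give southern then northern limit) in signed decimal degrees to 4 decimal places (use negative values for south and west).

76.9583, 77.0000

Field R=17, Q=16: +17·20° lon, +16·10° lat → SW at lon 160°, lat 70°.
Square 3, 6: +3·2° lon, +6·1° lat → SW at lon 166°, lat 76°.
Subsquare r=17, x=23: +17·0.0833333° lon, +23·0.0416667° lat → SW at lon 167.417°, lat 76.9583°.
Cell spans 0.0833333° lon × 0.0416667° lat.
south 76.9583, north 77.0000.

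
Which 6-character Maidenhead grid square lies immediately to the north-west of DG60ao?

DG50xp

Longitude subsquare a = 0; −1 → -1, wraps to 23 = x, carry into square.
Longitude square 6; −1 → 5.
Latitude subsquare o = 14; +1 → 15 = p.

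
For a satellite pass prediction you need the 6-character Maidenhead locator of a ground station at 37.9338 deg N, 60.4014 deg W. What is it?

FM97tw

Add 180° to longitude and 90° to latitude: 119.5986, 127.9338.
Field (20°×10°, letters A–R): 119.5986/20 → 5 → F, 127.9338/10 → 12 → M; chars FM.
Square (2°×1°, digits 0–9): 19.5986/2 → 9, 7.9338/1 → 7; chars 97.
Subsquare (5′×2.5′, letters a–x): 1.5986/0.0833333 → 19 → t, 0.9338/0.0416667 → 22 → w; chars tw.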